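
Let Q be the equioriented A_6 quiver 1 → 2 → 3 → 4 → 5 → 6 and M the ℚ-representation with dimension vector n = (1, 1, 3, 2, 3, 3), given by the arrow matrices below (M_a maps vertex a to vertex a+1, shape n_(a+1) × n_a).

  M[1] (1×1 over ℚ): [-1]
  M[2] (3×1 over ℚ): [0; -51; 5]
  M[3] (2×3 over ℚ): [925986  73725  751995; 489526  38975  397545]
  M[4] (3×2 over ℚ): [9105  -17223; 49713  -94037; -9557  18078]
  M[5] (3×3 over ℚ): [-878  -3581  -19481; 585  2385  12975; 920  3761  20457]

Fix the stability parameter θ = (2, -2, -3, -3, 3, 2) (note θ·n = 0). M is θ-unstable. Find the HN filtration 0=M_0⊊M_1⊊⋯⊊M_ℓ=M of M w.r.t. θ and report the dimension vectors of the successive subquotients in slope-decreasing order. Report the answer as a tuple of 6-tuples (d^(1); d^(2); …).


Via rank(M_{q-1}∘⋯∘M_p): M ≅ I[1,3], I[3,3], I[3,6], I[4,6], I[5,5], I[6,6].
μ_θ-semistable layers: μ^(1)=3; μ^(2)=5/2; μ^(3)=2; μ^(4)=-1; μ^(5)=-3

((0, 0, 0, 0, 1, 0); (0, 0, 0, 0, 2, 2); (0, 0, 0, 0, 0, 1); (1, 1, 1, 0, 0, 0); (0, 0, 2, 2, 0, 0))


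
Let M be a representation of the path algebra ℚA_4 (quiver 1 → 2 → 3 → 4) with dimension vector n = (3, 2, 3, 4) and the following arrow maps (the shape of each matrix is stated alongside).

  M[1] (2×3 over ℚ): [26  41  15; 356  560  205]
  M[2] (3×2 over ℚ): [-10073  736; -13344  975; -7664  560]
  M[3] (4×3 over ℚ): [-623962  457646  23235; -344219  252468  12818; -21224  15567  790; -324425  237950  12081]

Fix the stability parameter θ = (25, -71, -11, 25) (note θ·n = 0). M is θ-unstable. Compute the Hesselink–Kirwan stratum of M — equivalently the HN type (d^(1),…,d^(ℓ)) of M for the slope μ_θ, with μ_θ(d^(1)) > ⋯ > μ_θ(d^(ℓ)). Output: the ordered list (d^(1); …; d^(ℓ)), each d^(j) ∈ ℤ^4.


Via rank(M_{q-1}∘⋯∘M_p): M ≅ I[1,1], I[1,4]^2, I[3,4], I[4,4].
μ_θ-semistable layers: μ^(1)=25; μ^(2)=-11; μ^(3)=-23

((1, 0, 0, 4); (0, 0, 3, 0); (2, 2, 0, 0))


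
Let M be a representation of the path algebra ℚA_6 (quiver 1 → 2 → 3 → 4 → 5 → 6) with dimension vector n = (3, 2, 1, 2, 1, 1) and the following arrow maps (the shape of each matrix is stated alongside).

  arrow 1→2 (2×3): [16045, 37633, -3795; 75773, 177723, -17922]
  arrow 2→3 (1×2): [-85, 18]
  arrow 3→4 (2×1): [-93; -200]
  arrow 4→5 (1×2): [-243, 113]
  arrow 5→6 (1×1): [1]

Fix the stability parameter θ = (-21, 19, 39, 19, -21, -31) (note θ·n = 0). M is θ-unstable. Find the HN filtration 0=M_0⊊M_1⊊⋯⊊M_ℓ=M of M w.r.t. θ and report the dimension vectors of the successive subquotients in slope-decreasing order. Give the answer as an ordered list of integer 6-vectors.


Interval decomposition of M: I[1,1], I[1,2], I[1,6], I[4,4].
HN type (ℓ=3): μ^(1)=19; μ^(2)=5; μ^(3)=-21

((0, 1, 0, 1, 0, 0); (0, 1, 1, 1, 1, 1); (3, 0, 0, 0, 0, 0))


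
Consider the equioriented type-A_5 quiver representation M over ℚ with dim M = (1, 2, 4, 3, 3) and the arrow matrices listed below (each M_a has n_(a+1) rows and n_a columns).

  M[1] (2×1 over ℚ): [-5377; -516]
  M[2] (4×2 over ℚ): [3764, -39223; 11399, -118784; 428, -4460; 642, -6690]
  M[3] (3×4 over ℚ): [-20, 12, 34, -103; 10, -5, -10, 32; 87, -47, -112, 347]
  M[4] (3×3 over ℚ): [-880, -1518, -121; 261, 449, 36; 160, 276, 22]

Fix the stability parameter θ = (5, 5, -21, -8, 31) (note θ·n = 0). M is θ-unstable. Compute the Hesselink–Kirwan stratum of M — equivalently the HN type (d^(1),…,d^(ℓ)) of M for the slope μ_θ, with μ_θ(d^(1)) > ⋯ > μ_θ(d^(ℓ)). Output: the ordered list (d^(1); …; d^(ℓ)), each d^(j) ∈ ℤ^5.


Via rank(M_{q-1}∘⋯∘M_p): M ≅ I[1,5], I[2,5], I[3,3], I[3,4], I[5,5].
μ_θ-semistable layers: μ^(1)=31; μ^(2)=-19/4; μ^(3)=-8; μ^(4)=-21

((0, 0, 0, 0, 3); (1, 1, 1, 1, 0); (0, 1, 1, 2, 0); (0, 0, 2, 0, 0))


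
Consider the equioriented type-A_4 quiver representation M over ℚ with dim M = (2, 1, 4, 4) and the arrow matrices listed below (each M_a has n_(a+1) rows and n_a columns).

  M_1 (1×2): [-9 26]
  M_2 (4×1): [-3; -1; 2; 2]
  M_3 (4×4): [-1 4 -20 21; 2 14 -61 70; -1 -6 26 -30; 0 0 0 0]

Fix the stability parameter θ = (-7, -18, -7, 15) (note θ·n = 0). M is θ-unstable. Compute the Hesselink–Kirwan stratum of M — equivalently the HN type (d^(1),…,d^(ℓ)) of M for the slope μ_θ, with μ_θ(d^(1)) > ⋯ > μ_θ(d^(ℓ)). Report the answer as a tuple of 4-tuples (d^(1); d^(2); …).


Interval decomposition of M: I[1,1], I[1,4], I[3,3], I[3,4]^2, I[4,4].
HN type (ℓ=3): μ^(1)=15; μ^(2)=-7; μ^(3)=-25/2

((0, 0, 0, 4); (1, 0, 4, 0); (1, 1, 0, 0))


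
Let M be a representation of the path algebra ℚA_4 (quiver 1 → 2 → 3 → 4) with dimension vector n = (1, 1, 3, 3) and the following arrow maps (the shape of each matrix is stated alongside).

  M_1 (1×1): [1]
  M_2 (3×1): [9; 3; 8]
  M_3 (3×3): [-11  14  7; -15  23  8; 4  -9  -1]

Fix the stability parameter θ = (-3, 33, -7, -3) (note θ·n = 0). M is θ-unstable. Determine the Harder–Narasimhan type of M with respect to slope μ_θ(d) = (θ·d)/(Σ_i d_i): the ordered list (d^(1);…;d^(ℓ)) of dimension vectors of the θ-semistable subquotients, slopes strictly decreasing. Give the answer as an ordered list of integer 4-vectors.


Via rank(M_{q-1}∘⋯∘M_p): M ≅ I[1,4], I[3,3], I[3,4], I[4,4].
μ_θ-semistable layers: μ^(1)=23/3; μ^(2)=-3; μ^(3)=-7

((0, 1, 1, 1); (1, 0, 0, 2); (0, 0, 2, 0))


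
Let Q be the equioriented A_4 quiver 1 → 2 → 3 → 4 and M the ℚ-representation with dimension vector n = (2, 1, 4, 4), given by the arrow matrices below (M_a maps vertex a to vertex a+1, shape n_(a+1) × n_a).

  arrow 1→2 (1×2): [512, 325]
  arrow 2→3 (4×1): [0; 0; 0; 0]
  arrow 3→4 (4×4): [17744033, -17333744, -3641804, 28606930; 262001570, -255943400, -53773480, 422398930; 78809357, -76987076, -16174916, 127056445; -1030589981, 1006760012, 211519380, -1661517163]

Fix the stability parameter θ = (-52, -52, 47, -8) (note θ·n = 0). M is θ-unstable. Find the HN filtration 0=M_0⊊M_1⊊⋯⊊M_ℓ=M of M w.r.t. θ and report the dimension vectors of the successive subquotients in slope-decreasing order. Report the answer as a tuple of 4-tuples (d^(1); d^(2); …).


Via rank(M_{q-1}∘⋯∘M_p): M ≅ I[1,1], I[1,2], I[3,3]^2, I[3,4]^2, I[4,4]^2.
μ_θ-semistable layers: μ^(1)=47; μ^(2)=39/2; μ^(3)=-8; μ^(4)=-52

((0, 0, 2, 0); (0, 0, 2, 2); (0, 0, 0, 2); (2, 1, 0, 0))


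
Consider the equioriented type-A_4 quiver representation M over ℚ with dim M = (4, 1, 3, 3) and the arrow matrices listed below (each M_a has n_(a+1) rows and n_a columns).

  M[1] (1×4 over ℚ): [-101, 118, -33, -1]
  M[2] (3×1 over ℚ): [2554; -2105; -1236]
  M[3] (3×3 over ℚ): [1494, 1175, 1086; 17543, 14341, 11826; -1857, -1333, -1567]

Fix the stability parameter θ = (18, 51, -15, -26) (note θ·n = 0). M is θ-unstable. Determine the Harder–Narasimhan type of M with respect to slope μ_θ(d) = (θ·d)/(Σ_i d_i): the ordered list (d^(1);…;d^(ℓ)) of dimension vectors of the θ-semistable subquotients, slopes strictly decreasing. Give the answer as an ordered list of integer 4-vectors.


Via rank(M_{q-1}∘⋯∘M_p): M ≅ I[1,1]^3, I[1,4], I[3,4]^2.
μ_θ-semistable layers: μ^(1)=18; μ^(2)=7; μ^(3)=-41/2

((3, 0, 0, 0); (1, 1, 1, 1); (0, 0, 2, 2))


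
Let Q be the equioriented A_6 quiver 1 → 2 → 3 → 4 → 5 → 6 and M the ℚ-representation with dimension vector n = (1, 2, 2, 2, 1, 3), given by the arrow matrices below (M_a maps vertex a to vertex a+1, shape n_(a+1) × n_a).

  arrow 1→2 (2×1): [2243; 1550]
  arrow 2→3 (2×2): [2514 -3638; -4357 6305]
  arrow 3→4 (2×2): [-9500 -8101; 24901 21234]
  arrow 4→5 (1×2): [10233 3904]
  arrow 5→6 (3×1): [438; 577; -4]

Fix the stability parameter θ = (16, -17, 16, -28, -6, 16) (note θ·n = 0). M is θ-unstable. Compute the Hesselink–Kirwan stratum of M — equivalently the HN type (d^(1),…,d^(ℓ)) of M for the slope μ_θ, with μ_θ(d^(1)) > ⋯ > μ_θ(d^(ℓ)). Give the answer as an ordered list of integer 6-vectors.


Interval decomposition of M: I[1,6], I[2,4], I[6,6]^2.
HN type (ℓ=4): μ^(1)=16; μ^(2)=-19/5; μ^(3)=-6; μ^(4)=-17

((0, 0, 0, 0, 0, 3); (1, 1, 1, 1, 1, 0); (0, 0, 1, 1, 0, 0); (0, 1, 0, 0, 0, 0))


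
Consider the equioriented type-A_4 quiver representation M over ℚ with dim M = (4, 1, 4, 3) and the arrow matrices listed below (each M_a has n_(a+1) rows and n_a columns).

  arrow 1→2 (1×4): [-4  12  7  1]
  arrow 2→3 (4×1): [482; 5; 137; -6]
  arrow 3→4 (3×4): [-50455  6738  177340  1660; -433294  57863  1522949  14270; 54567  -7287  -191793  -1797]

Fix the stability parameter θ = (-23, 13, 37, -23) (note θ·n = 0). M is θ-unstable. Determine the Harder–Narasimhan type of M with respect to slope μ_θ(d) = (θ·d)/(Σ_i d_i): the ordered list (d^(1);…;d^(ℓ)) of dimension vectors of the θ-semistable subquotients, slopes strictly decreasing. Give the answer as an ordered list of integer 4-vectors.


Barcode: M ≅ I[1,1]^3, I[1,3], I[3,4]^3. HN layers by μ_θ (4 steps, strictly decreasing):
  μ^(1)=37; μ^(2)=13; μ^(3)=7; μ^(4)=-23

((0, 0, 1, 0); (0, 1, 0, 0); (0, 0, 3, 3); (4, 0, 0, 0))


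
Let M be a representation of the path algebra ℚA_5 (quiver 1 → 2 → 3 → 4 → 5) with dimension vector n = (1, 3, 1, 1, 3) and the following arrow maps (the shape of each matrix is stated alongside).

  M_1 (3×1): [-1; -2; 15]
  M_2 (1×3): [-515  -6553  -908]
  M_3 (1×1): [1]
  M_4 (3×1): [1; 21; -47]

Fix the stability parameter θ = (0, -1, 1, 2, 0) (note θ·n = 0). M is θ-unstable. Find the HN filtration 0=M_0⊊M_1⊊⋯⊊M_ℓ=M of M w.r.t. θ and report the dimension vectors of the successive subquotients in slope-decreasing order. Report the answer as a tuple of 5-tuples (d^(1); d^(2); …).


Via rank(M_{q-1}∘⋯∘M_p): M ≅ I[1,5], I[2,2]^2, I[5,5]^2.
μ_θ-semistable layers: μ^(1)=1; μ^(2)=0; μ^(3)=-1/2; μ^(4)=-1

((0, 0, 1, 1, 1); (0, 0, 0, 0, 2); (1, 1, 0, 0, 0); (0, 2, 0, 0, 0))


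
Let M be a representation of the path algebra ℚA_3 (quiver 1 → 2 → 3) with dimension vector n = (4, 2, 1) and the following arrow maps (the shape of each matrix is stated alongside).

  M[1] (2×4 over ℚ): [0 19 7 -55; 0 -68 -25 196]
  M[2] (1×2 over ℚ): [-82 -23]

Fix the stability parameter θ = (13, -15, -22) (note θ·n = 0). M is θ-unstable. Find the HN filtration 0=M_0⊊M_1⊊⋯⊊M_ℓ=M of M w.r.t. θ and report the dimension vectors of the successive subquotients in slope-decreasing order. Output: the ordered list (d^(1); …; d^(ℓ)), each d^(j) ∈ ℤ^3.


Interval decomposition of M: I[1,1]^2, I[1,2], I[1,3].
HN type (ℓ=3): μ^(1)=13; μ^(2)=-1; μ^(3)=-8

((2, 0, 0); (1, 1, 0); (1, 1, 1))


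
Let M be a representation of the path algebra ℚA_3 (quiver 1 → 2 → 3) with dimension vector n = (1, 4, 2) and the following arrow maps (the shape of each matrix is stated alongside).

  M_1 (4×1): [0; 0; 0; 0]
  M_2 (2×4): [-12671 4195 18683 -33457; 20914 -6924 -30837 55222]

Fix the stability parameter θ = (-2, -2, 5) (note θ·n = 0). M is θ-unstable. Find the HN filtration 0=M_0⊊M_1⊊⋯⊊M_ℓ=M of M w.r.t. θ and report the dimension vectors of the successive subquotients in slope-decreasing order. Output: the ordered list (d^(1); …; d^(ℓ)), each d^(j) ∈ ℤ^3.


Via rank(M_{q-1}∘⋯∘M_p): M ≅ I[1,1], I[2,2]^2, I[2,3]^2.
μ_θ-semistable layers: μ^(1)=5; μ^(2)=-2

((0, 0, 2); (1, 4, 0))


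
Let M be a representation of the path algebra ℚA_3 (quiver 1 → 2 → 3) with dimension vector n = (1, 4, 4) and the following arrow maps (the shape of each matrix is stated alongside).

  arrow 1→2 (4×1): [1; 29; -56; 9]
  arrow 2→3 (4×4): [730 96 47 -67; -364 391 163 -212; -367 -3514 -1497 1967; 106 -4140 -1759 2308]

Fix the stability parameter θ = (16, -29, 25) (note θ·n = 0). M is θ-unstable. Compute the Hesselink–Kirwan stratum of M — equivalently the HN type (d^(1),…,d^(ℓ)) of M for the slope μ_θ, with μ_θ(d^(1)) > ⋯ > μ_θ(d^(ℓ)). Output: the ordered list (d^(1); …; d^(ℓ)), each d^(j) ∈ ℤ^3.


Interval decomposition of M: I[1,3], I[2,3]^3.
HN type (ℓ=3): μ^(1)=25; μ^(2)=-13/2; μ^(3)=-29

((0, 0, 4); (1, 1, 0); (0, 3, 0))


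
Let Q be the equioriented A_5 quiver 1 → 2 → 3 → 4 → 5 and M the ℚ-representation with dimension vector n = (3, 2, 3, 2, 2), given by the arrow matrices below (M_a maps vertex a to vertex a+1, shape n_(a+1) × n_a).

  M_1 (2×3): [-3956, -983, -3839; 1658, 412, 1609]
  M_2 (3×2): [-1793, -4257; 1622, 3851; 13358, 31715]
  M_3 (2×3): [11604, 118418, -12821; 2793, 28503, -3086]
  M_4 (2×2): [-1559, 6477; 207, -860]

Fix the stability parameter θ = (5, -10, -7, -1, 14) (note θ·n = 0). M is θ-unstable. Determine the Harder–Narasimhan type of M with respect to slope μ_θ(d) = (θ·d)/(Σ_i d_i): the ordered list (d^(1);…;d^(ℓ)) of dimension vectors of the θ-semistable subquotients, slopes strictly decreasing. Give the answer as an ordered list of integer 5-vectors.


Barcode: M ≅ I[1,1], I[1,5]^2, I[3,3]. HN layers by μ_θ (5 steps, strictly decreasing):
  μ^(1)=14; μ^(2)=5; μ^(3)=-1; μ^(4)=-4; μ^(5)=-7

((0, 0, 0, 0, 2); (1, 0, 0, 0, 0); (0, 0, 0, 2, 0); (2, 2, 2, 0, 0); (0, 0, 1, 0, 0))


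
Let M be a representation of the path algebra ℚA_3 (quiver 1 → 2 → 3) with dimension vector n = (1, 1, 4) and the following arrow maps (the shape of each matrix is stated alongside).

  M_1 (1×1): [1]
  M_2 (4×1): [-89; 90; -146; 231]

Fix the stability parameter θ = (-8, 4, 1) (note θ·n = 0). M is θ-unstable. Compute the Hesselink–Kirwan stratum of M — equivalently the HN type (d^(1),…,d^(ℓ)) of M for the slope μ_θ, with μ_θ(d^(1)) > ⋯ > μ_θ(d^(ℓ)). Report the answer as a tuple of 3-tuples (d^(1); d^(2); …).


Barcode: M ≅ I[1,3], I[3,3]^3. HN layers by μ_θ (3 steps, strictly decreasing):
  μ^(1)=5/2; μ^(2)=1; μ^(3)=-8

((0, 1, 1); (0, 0, 3); (1, 0, 0))


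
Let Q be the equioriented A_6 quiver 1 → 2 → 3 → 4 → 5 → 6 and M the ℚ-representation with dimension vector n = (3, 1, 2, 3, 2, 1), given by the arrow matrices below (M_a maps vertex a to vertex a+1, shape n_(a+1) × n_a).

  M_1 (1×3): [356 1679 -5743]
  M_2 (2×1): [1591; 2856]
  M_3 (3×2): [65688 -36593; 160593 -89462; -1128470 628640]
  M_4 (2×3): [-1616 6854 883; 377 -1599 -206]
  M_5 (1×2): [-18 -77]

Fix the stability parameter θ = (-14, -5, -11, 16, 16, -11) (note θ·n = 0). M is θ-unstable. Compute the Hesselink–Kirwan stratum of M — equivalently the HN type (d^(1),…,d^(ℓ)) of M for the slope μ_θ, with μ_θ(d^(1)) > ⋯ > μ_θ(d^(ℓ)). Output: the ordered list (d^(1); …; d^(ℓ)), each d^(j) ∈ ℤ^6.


Barcode: M ≅ I[1,1]^2, I[1,6], I[3,5], I[4,4]. HN layers by μ_θ (5 steps, strictly decreasing):
  μ^(1)=16; μ^(2)=7; μ^(3)=-8; μ^(4)=-11; μ^(5)=-14

((0, 0, 0, 2, 1, 0); (0, 0, 0, 1, 1, 1); (0, 1, 1, 0, 0, 0); (0, 0, 1, 0, 0, 0); (3, 0, 0, 0, 0, 0))


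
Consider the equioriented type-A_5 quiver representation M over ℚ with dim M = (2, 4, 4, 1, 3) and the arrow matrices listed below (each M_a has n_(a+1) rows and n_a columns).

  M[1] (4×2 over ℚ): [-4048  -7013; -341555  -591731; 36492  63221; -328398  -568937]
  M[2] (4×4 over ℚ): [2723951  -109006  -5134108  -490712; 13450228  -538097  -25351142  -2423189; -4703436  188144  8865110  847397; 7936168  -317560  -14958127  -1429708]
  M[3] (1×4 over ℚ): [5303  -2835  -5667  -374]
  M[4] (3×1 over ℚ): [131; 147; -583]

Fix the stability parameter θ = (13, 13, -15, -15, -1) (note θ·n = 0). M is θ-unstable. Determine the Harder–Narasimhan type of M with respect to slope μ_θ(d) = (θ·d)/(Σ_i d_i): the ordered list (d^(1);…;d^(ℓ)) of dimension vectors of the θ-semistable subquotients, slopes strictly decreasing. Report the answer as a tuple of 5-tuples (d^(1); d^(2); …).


Barcode: M ≅ I[1,3], I[1,5], I[2,3]^2, I[5,5]^2. HN layers by μ_θ (2 steps, strictly decreasing):
  μ^(1)=11/3; μ^(2)=-1

((1, 1, 1, 0, 0); (1, 3, 3, 1, 3))


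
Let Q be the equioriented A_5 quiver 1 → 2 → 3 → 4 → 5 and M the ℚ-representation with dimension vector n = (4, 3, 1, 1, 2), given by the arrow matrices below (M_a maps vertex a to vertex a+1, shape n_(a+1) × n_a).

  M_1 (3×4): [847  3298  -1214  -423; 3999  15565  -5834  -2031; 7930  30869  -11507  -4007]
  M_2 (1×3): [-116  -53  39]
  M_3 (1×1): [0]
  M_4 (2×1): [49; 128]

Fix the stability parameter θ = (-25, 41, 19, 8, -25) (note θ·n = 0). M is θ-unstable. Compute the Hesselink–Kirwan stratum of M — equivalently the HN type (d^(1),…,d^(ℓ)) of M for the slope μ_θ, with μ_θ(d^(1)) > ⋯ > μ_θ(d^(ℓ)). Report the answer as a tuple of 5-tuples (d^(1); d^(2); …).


Barcode: M ≅ I[1,1], I[1,2]^2, I[1,3], I[4,5], I[5,5]. HN layers by μ_θ (4 steps, strictly decreasing):
  μ^(1)=41; μ^(2)=30; μ^(3)=-17/2; μ^(4)=-25

((0, 2, 0, 0, 0); (0, 1, 1, 0, 0); (0, 0, 0, 1, 1); (4, 0, 0, 0, 1))


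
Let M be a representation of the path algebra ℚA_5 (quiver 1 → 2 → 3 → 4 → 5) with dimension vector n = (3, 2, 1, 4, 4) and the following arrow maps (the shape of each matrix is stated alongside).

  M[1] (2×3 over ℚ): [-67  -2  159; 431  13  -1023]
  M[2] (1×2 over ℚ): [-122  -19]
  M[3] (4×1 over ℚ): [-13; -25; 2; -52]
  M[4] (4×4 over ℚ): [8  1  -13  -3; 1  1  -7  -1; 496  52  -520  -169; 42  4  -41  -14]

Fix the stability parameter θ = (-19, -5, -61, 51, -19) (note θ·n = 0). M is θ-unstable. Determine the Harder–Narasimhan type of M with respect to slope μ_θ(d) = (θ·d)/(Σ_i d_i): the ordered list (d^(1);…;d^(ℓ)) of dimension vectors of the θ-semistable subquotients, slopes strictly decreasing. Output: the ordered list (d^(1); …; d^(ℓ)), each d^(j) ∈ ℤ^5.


Barcode: M ≅ I[1,1], I[1,2], I[1,5], I[4,5]^3. HN layers by μ_θ (4 steps, strictly decreasing):
  μ^(1)=16; μ^(2)=-5; μ^(3)=-19; μ^(4)=-85/3

((0, 0, 0, 4, 4); (0, 1, 0, 0, 0); (2, 0, 0, 0, 0); (1, 1, 1, 0, 0))


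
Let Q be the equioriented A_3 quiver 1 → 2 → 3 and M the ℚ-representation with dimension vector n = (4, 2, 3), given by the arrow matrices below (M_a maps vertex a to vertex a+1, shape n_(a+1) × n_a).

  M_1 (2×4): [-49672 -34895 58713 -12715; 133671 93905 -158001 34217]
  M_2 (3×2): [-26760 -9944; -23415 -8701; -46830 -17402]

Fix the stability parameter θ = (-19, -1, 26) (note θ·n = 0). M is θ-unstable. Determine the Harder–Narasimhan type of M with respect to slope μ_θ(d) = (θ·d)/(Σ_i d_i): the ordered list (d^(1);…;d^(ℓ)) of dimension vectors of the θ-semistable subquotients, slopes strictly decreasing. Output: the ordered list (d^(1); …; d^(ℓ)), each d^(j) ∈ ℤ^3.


Interval decomposition of M: I[1,1]^2, I[1,2], I[1,3], I[3,3]^2.
HN type (ℓ=3): μ^(1)=26; μ^(2)=-1; μ^(3)=-19

((0, 0, 3); (0, 2, 0); (4, 0, 0))


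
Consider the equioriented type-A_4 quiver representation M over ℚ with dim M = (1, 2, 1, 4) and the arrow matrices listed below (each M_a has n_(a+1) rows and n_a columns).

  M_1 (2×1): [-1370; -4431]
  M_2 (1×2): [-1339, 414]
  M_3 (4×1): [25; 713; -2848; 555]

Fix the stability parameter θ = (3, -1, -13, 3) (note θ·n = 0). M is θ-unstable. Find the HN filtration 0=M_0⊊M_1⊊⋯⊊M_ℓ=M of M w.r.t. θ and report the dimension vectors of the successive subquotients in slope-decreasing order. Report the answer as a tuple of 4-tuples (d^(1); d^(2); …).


Barcode: M ≅ I[1,4], I[2,2], I[4,4]^3. HN layers by μ_θ (3 steps, strictly decreasing):
  μ^(1)=3; μ^(2)=-1; μ^(3)=-11/3

((0, 0, 0, 4); (0, 1, 0, 0); (1, 1, 1, 0))


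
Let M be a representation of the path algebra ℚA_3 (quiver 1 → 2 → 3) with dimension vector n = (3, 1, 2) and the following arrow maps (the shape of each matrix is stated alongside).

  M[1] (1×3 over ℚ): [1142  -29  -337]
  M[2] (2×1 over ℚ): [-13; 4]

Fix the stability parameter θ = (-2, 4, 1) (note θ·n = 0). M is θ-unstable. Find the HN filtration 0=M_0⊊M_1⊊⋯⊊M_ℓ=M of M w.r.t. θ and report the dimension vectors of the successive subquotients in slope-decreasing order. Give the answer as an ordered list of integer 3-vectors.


Barcode: M ≅ I[1,1]^2, I[1,3], I[3,3]. HN layers by μ_θ (3 steps, strictly decreasing):
  μ^(1)=5/2; μ^(2)=1; μ^(3)=-2

((0, 1, 1); (0, 0, 1); (3, 0, 0))


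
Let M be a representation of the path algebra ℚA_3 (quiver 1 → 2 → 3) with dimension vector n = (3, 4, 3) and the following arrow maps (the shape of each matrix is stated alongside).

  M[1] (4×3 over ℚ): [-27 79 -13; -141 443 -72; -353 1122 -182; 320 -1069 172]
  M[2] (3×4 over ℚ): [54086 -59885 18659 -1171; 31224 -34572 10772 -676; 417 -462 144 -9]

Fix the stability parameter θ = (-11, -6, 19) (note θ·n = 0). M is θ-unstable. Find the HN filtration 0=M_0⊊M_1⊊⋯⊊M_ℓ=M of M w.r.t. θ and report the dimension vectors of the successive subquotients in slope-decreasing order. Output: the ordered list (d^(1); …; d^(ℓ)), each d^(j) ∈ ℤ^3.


Via rank(M_{q-1}∘⋯∘M_p): M ≅ I[1,2]^2, I[1,3], I[2,3], I[3,3].
μ_θ-semistable layers: μ^(1)=19; μ^(2)=-6; μ^(3)=-11

((0, 0, 3); (0, 4, 0); (3, 0, 0))


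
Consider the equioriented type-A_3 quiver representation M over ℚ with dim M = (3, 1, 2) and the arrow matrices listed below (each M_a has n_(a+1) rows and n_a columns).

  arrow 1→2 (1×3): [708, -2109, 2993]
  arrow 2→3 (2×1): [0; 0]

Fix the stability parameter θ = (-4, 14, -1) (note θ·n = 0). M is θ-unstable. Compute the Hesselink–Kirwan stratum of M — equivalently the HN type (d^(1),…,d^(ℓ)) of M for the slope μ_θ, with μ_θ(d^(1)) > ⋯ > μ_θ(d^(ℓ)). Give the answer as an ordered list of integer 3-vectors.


Interval decomposition of M: I[1,1]^2, I[1,2], I[3,3]^2.
HN type (ℓ=3): μ^(1)=14; μ^(2)=-1; μ^(3)=-4

((0, 1, 0); (0, 0, 2); (3, 0, 0))


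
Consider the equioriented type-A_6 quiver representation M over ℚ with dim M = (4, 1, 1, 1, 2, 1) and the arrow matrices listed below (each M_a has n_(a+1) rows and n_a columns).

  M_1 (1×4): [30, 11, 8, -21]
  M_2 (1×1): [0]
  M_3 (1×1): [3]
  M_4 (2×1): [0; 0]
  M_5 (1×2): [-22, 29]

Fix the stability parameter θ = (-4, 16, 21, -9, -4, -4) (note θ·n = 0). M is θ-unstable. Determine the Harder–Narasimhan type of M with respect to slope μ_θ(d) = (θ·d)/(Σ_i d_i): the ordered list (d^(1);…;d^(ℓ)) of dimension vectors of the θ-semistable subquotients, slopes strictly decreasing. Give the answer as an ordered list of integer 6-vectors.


Barcode: M ≅ I[1,1]^3, I[1,2], I[3,4], I[5,5], I[5,6]. HN layers by μ_θ (3 steps, strictly decreasing):
  μ^(1)=16; μ^(2)=6; μ^(3)=-4

((0, 1, 0, 0, 0, 0); (0, 0, 1, 1, 0, 0); (4, 0, 0, 0, 2, 1))


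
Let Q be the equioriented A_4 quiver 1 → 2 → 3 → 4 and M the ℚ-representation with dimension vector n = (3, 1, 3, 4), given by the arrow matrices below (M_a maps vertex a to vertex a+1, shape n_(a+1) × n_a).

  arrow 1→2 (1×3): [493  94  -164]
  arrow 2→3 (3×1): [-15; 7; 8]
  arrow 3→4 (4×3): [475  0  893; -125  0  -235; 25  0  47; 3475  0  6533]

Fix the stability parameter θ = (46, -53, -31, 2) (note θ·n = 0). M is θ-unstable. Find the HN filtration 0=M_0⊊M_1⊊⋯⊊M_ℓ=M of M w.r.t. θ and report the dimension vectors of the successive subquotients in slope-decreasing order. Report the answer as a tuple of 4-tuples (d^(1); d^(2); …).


Interval decomposition of M: I[1,1]^2, I[1,4], I[3,3]^2, I[4,4]^3.
HN type (ℓ=4): μ^(1)=46; μ^(2)=2; μ^(3)=-38/3; μ^(4)=-31

((2, 0, 0, 0); (0, 0, 0, 4); (1, 1, 1, 0); (0, 0, 2, 0))


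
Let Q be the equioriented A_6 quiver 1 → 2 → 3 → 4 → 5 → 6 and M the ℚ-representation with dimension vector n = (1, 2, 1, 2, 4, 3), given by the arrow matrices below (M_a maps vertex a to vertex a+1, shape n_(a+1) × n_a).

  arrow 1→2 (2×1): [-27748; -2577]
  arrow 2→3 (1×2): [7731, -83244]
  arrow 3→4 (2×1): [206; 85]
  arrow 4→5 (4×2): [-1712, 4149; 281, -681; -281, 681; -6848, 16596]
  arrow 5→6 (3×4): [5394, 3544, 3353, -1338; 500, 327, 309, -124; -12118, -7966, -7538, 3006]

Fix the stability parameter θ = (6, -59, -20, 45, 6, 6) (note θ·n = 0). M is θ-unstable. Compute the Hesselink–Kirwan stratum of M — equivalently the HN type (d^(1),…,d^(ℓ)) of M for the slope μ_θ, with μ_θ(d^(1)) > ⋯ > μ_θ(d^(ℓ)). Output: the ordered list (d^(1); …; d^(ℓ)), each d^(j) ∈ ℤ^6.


Interval decomposition of M: I[1,2], I[2,6], I[4,6], I[5,5], I[5,6].
HN type (ℓ=5): μ^(1)=19; μ^(2)=6; μ^(3)=-20; μ^(4)=-53/2; μ^(5)=-59

((0, 0, 0, 2, 2, 2); (0, 0, 0, 0, 2, 1); (0, 0, 1, 0, 0, 0); (1, 1, 0, 0, 0, 0); (0, 1, 0, 0, 0, 0))


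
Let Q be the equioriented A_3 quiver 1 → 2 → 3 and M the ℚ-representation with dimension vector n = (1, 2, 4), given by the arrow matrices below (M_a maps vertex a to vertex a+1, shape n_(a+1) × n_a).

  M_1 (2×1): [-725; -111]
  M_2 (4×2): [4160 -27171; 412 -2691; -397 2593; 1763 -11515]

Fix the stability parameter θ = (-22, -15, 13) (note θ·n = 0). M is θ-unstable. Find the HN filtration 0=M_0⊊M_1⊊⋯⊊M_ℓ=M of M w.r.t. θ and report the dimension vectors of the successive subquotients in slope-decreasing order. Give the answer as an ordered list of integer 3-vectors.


Interval decomposition of M: I[1,3], I[2,3], I[3,3]^2.
HN type (ℓ=3): μ^(1)=13; μ^(2)=-15; μ^(3)=-22

((0, 0, 4); (0, 2, 0); (1, 0, 0))


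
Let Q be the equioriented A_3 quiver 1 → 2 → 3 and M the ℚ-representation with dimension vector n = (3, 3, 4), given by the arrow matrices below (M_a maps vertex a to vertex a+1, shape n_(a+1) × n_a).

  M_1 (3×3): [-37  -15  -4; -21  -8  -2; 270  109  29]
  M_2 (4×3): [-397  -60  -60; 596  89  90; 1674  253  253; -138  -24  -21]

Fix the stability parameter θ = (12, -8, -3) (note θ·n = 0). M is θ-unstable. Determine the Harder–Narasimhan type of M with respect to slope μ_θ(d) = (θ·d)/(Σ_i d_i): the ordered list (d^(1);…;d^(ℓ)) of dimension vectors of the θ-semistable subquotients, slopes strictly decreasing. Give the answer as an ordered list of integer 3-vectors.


Via rank(M_{q-1}∘⋯∘M_p): M ≅ I[1,3]^3, I[3,3].
μ_θ-semistable layers: μ^(1)=1/3; μ^(2)=-3

((3, 3, 3); (0, 0, 1))


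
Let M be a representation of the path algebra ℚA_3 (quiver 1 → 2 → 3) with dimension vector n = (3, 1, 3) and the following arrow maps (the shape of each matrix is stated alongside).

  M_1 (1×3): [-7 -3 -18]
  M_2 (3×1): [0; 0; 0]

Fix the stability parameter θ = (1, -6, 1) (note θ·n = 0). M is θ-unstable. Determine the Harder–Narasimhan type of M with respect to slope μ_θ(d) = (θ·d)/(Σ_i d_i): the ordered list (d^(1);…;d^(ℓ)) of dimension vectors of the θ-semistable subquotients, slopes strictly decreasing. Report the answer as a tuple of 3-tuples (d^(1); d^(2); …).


Interval decomposition of M: I[1,1]^2, I[1,2], I[3,3]^3.
HN type (ℓ=2): μ^(1)=1; μ^(2)=-5/2

((2, 0, 3); (1, 1, 0))


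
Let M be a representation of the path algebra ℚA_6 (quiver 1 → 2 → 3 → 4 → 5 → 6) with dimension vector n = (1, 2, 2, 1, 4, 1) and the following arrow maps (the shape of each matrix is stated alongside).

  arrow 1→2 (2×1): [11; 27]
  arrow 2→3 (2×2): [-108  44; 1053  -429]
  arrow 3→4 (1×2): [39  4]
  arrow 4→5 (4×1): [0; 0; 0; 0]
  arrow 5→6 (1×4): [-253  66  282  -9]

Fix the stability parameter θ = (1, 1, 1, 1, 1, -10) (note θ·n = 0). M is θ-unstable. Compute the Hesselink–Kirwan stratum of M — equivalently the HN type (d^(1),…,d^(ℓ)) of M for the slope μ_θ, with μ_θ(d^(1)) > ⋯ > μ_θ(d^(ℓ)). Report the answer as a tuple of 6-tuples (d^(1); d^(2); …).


Barcode: M ≅ I[1,2], I[2,3], I[3,4], I[5,5]^3, I[5,6]. HN layers by μ_θ (2 steps, strictly decreasing):
  μ^(1)=1; μ^(2)=-9/2

((1, 2, 2, 1, 3, 0); (0, 0, 0, 0, 1, 1))


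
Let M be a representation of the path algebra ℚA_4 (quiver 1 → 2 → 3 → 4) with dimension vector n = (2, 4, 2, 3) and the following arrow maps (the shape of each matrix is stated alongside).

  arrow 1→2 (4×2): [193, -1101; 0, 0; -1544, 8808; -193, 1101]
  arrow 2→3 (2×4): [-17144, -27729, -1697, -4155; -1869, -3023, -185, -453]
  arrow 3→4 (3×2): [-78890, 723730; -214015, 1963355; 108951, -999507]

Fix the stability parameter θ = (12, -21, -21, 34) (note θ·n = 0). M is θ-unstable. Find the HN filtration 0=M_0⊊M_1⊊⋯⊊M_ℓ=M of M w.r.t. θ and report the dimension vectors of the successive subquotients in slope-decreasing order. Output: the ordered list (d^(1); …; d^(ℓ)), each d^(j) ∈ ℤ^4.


Barcode: M ≅ I[1,1], I[1,4], I[2,2]^2, I[2,3], I[4,4]^2. HN layers by μ_θ (4 steps, strictly decreasing):
  μ^(1)=34; μ^(2)=12; μ^(3)=-10; μ^(4)=-21

((0, 0, 0, 3); (1, 0, 0, 0); (1, 1, 1, 0); (0, 3, 1, 0))


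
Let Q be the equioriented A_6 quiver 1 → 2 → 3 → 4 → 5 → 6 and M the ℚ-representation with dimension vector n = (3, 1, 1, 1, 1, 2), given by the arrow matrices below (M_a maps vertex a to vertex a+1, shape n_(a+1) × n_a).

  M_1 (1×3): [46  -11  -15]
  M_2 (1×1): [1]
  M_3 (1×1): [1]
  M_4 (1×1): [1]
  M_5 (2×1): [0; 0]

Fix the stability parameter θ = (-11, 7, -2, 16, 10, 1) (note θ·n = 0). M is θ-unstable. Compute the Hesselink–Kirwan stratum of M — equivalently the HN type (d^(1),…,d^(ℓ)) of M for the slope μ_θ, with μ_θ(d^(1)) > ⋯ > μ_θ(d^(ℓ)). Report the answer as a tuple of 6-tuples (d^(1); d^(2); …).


Via rank(M_{q-1}∘⋯∘M_p): M ≅ I[1,1]^2, I[1,5], I[6,6]^2.
μ_θ-semistable layers: μ^(1)=13; μ^(2)=5/2; μ^(3)=1; μ^(4)=-11

((0, 0, 0, 1, 1, 0); (0, 1, 1, 0, 0, 0); (0, 0, 0, 0, 0, 2); (3, 0, 0, 0, 0, 0))


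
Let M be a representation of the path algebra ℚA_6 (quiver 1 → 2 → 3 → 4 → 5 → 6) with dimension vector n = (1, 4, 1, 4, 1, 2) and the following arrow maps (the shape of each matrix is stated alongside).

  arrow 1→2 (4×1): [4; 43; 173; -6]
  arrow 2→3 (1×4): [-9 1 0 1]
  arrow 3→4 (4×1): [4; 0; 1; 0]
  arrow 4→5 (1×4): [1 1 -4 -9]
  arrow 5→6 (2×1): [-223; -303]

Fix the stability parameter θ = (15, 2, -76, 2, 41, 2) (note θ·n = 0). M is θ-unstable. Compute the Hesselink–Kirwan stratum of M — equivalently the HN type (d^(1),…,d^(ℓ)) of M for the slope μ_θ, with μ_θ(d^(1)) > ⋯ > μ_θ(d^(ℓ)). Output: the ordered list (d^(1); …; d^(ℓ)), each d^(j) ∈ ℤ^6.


Via rank(M_{q-1}∘⋯∘M_p): M ≅ I[1,4], I[2,2]^3, I[4,4]^2, I[4,6], I[6,6].
μ_θ-semistable layers: μ^(1)=43/2; μ^(2)=2; μ^(3)=-59/3

((0, 0, 0, 0, 1, 1); (0, 3, 0, 4, 0, 1); (1, 1, 1, 0, 0, 0))


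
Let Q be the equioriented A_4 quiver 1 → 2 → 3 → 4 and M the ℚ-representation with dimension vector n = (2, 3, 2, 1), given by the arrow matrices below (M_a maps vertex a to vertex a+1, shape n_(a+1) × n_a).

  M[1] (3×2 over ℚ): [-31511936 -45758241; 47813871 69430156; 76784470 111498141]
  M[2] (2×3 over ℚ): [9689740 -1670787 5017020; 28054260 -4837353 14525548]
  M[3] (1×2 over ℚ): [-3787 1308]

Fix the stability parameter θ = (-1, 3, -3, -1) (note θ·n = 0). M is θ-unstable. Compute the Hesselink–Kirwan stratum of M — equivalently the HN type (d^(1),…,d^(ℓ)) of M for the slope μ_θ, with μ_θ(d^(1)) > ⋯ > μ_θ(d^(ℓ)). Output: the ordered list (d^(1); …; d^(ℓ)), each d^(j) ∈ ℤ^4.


Interval decomposition of M: I[1,3], I[1,4], I[2,2].
HN type (ℓ=4): μ^(1)=3; μ^(2)=0; μ^(3)=-1/3; μ^(4)=-1

((0, 1, 0, 0); (0, 1, 1, 0); (0, 1, 1, 1); (2, 0, 0, 0))


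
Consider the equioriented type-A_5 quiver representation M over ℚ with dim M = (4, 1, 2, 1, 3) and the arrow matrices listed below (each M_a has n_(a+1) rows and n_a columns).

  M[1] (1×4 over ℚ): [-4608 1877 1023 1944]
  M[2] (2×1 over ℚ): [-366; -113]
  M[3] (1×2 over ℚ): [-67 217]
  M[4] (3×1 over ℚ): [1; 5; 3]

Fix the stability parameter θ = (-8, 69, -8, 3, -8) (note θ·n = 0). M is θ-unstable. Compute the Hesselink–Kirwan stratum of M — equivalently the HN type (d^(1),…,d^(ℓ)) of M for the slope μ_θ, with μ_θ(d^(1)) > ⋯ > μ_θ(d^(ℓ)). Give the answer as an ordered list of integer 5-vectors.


Interval decomposition of M: I[1,1]^3, I[1,5], I[3,3], I[5,5]^2.
HN type (ℓ=2): μ^(1)=14; μ^(2)=-8

((0, 1, 1, 1, 1); (4, 0, 1, 0, 2))


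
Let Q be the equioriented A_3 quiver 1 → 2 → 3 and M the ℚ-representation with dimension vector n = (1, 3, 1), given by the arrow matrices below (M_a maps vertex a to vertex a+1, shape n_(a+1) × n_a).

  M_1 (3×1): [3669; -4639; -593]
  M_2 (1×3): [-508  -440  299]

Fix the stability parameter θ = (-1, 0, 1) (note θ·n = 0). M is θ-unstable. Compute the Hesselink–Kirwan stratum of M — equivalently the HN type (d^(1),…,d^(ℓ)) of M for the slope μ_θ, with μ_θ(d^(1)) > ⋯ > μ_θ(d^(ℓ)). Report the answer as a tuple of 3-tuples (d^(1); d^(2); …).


Barcode: M ≅ I[1,3], I[2,2]^2. HN layers by μ_θ (3 steps, strictly decreasing):
  μ^(1)=1; μ^(2)=0; μ^(3)=-1

((0, 0, 1); (0, 3, 0); (1, 0, 0))


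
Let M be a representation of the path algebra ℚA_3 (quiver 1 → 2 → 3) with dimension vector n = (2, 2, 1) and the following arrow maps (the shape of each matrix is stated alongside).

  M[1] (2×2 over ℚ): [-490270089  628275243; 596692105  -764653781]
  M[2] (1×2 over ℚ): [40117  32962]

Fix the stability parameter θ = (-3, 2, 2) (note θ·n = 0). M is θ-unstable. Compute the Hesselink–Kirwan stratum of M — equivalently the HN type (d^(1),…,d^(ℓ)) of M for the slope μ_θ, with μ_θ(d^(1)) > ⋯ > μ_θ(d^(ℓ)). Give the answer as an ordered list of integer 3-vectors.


Barcode: M ≅ I[1,2], I[1,3]. HN layers by μ_θ (2 steps, strictly decreasing):
  μ^(1)=2; μ^(2)=-3

((0, 2, 1); (2, 0, 0))


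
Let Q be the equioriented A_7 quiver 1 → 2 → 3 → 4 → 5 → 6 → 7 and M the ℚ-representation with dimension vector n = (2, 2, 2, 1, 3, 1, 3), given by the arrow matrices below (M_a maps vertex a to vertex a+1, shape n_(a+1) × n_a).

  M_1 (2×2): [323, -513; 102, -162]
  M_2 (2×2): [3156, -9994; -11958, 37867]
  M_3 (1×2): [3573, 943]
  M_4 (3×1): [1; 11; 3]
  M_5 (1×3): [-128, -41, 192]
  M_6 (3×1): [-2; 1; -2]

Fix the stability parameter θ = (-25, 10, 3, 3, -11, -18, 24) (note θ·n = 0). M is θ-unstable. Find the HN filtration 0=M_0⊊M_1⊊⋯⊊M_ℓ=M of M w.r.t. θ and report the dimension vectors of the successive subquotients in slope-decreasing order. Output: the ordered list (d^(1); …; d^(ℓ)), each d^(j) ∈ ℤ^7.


Barcode: M ≅ I[1,1], I[1,2], I[2,7], I[3,3], I[5,5]^2, I[7,7]^2. HN layers by μ_θ (6 steps, strictly decreasing):
  μ^(1)=24; μ^(2)=10; μ^(3)=3; μ^(4)=-13/5; μ^(5)=-11; μ^(6)=-25

((0, 0, 0, 0, 0, 0, 3); (0, 1, 0, 0, 0, 0, 0); (0, 0, 1, 0, 0, 0, 0); (0, 1, 1, 1, 1, 1, 0); (0, 0, 0, 0, 2, 0, 0); (2, 0, 0, 0, 0, 0, 0))


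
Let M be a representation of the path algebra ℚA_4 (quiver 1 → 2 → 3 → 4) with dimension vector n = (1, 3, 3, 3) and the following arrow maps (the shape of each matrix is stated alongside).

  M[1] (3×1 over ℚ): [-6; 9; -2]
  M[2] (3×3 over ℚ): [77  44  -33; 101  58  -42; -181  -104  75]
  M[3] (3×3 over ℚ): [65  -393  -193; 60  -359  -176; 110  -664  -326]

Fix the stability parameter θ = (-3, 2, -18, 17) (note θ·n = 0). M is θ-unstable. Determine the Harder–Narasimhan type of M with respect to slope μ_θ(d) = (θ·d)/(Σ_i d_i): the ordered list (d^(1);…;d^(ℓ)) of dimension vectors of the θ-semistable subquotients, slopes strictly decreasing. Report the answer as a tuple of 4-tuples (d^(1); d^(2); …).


Interval decomposition of M: I[1,2], I[2,4]^2, I[3,3], I[4,4].
HN type (ℓ=5): μ^(1)=17; μ^(2)=2; μ^(3)=-3; μ^(4)=-8; μ^(5)=-18

((0, 0, 0, 3); (0, 1, 0, 0); (1, 0, 0, 0); (0, 2, 2, 0); (0, 0, 1, 0))


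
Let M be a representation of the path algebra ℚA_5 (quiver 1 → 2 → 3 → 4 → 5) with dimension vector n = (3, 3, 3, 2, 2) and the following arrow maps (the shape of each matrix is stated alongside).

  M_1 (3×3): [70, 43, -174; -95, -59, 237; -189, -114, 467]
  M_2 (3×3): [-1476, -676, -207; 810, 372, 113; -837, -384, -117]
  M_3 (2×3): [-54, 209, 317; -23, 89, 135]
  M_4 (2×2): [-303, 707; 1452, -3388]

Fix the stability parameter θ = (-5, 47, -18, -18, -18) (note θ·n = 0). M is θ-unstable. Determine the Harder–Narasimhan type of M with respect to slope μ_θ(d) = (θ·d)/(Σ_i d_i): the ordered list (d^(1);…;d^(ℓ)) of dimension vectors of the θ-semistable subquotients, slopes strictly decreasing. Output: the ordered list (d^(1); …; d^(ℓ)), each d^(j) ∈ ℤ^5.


Via rank(M_{q-1}∘⋯∘M_p): M ≅ I[1,1], I[1,4], I[1,5], I[2,2], I[3,3], I[5,5].
μ_θ-semistable layers: μ^(1)=47; μ^(2)=11/3; μ^(3)=-7/4; μ^(4)=-5; μ^(5)=-18

((0, 1, 0, 0, 0); (0, 1, 1, 1, 0); (0, 1, 1, 1, 1); (3, 0, 0, 0, 0); (0, 0, 1, 0, 1))


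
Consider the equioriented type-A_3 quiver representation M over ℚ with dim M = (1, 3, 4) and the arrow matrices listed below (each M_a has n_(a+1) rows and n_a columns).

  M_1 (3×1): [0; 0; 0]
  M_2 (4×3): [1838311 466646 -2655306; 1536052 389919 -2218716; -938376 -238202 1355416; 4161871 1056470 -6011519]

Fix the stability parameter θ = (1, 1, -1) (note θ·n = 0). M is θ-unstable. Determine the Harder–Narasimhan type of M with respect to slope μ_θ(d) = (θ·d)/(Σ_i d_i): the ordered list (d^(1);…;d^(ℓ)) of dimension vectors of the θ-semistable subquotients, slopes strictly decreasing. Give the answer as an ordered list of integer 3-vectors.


Interval decomposition of M: I[1,1], I[2,3]^3, I[3,3].
HN type (ℓ=3): μ^(1)=1; μ^(2)=0; μ^(3)=-1

((1, 0, 0); (0, 3, 3); (0, 0, 1))


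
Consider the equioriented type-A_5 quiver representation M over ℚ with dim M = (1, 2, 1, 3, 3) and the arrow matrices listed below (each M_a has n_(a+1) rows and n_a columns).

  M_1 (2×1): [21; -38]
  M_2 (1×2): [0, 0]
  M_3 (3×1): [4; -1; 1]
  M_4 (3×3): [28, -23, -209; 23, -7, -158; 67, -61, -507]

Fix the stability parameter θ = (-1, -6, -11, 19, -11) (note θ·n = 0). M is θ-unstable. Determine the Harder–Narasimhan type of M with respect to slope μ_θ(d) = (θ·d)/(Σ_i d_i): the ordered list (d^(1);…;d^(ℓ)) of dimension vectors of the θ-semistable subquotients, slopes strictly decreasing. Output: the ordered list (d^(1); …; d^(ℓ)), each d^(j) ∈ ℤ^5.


Barcode: M ≅ I[1,2], I[2,2], I[3,5], I[4,5]^2. HN layers by μ_θ (4 steps, strictly decreasing):
  μ^(1)=4; μ^(2)=-7/2; μ^(3)=-6; μ^(4)=-11

((0, 0, 0, 3, 3); (1, 1, 0, 0, 0); (0, 1, 0, 0, 0); (0, 0, 1, 0, 0))


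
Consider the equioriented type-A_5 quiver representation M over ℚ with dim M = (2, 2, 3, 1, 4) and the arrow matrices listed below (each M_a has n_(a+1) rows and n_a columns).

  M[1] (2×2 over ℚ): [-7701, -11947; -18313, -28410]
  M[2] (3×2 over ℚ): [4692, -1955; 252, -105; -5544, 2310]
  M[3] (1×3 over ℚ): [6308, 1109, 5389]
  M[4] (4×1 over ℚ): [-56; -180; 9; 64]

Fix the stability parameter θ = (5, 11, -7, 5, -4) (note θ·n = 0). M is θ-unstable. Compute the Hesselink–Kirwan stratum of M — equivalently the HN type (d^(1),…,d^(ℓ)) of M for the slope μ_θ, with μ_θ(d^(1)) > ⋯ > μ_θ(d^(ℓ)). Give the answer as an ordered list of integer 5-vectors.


Interval decomposition of M: I[1,2], I[1,5], I[3,3]^2, I[5,5]^3.
HN type (ℓ=5): μ^(1)=11; μ^(2)=5; μ^(3)=2; μ^(4)=-4; μ^(5)=-7

((0, 1, 0, 0, 0); (1, 0, 0, 0, 0); (1, 1, 1, 1, 1); (0, 0, 0, 0, 3); (0, 0, 2, 0, 0))


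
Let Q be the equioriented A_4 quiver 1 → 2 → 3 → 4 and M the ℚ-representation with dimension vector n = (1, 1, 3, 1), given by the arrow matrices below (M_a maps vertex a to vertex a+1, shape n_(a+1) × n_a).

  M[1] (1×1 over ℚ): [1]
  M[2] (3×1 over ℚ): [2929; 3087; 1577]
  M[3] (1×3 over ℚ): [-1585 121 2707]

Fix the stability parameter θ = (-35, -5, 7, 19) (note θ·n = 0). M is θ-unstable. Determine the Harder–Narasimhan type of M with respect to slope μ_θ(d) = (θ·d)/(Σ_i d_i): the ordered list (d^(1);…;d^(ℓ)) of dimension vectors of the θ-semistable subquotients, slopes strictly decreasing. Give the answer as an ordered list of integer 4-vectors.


Via rank(M_{q-1}∘⋯∘M_p): M ≅ I[1,4], I[3,3]^2.
μ_θ-semistable layers: μ^(1)=19; μ^(2)=7; μ^(3)=-5; μ^(4)=-35

((0, 0, 0, 1); (0, 0, 3, 0); (0, 1, 0, 0); (1, 0, 0, 0))
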